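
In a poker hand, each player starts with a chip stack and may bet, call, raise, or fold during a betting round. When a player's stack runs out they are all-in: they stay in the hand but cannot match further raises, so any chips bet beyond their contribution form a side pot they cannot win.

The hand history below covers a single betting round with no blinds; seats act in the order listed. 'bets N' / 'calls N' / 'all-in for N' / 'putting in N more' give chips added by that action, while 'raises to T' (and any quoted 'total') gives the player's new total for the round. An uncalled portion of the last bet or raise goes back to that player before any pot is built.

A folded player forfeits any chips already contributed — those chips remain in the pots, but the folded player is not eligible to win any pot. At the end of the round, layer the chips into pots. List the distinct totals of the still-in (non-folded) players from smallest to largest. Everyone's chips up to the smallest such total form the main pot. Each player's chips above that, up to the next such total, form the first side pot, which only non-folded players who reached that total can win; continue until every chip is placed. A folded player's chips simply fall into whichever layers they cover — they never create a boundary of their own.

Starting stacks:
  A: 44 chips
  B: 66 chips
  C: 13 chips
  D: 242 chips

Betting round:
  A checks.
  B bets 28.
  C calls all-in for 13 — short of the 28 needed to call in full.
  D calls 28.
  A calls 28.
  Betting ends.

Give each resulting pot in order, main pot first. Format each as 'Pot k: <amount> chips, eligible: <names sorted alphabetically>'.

Contributions: A=28, B=28, C=13, D=28
Pot levels (distinct totals of non-folded players): 13, 28
Layer 1-13: 13 each from A, B, C, D = 13*4 = 52 chips; eligible A, B, C, D
Layer 14-28: 15 each from A, B, D = 15*3 = 45 chips; eligible A, B, D

Pot 1: 52 chips, eligible: A, B, C, D
Pot 2: 45 chips, eligible: A, B, D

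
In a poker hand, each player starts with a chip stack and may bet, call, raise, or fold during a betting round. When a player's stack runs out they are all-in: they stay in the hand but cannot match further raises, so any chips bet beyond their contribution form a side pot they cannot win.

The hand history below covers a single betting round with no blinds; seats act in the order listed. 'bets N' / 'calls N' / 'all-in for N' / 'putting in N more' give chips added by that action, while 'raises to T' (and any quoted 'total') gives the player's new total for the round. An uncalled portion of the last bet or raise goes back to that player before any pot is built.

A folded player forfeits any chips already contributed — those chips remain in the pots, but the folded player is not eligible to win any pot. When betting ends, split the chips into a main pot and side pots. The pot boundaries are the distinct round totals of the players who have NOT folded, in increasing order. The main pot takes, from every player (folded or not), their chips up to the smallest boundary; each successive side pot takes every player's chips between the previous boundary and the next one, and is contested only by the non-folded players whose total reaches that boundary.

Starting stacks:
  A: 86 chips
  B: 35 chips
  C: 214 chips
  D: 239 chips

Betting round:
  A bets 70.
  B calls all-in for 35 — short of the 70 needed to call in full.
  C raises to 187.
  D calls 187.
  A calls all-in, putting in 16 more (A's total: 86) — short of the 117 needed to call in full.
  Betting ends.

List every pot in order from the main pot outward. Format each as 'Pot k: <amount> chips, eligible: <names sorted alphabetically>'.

Pot 1: 140 chips, eligible: A, B, C, D
Pot 2: 153 chips, eligible: A, C, D
Pot 3: 202 chips, eligible: C, D

Derivation:
Contributions: A=86, B=35, C=187, D=187
Pot levels (distinct totals of non-folded players): 35, 86, 187
Layer 1-35: 35 each from A, B, C, D = 35*4 = 140 chips; eligible A, B, C, D
Layer 36-86: 51 each from A, C, D = 51*3 = 153 chips; eligible A, C, D
Layer 87-187: 101 each from C, D = 101*2 = 202 chips; eligible C, D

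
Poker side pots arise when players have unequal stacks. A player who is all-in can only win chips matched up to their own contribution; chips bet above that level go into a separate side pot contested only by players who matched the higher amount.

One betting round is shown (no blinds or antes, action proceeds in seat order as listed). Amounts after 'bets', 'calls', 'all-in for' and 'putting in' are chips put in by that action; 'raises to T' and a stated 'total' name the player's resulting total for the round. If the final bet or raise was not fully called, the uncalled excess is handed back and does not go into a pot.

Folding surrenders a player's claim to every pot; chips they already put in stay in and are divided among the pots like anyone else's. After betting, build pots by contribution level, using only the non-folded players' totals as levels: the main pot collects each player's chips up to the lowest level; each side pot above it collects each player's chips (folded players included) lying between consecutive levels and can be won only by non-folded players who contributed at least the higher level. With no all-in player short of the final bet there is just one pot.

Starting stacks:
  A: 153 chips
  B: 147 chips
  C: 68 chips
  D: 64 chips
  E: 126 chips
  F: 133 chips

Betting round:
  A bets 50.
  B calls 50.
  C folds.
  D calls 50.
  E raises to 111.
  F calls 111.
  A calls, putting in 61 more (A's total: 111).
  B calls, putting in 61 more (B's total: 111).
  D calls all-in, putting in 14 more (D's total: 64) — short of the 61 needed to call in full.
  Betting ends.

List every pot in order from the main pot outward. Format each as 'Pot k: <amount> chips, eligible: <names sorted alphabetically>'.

Pot 1: 320 chips, eligible: A, B, D, E, F
Pot 2: 188 chips, eligible: A, B, E, F

Derivation:
Contributions: A=111, B=111, D=64, E=111, F=111
Folded: C
Pot levels (distinct totals of non-folded players): 64, 111
Layer 1-64: 64 each from A, B, D, E, F = 64*5 = 320 chips; eligible A, B, D, E, F
Layer 65-111: 47 each from A, B, E, F = 47*4 = 188 chips; eligible A, B, E, F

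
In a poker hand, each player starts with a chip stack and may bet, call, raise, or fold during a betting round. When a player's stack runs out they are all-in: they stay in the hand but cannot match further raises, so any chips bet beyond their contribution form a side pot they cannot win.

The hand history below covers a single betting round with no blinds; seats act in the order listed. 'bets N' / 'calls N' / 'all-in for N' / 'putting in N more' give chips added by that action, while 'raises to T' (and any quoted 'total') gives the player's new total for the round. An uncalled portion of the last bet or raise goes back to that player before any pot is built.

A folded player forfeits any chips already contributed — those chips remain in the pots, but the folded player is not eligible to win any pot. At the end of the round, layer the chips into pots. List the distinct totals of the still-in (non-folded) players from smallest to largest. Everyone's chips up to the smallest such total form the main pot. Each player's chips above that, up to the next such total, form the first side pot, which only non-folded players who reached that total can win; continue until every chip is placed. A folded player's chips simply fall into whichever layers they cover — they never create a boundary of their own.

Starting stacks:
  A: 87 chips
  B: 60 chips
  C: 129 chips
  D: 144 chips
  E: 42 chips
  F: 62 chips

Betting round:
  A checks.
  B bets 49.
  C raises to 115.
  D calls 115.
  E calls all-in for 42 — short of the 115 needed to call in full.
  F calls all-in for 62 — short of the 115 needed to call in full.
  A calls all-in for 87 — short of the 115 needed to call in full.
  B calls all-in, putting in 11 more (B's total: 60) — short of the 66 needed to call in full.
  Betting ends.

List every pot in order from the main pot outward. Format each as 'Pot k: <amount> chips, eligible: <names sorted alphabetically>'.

Pot 1: 252 chips, eligible: A, B, C, D, E, F
Pot 2: 90 chips, eligible: A, B, C, D, F
Pot 3: 8 chips, eligible: A, C, D, F
Pot 4: 75 chips, eligible: A, C, D
Pot 5: 56 chips, eligible: C, D

Derivation:
Contributions: A=87, B=60, C=115, D=115, E=42, F=62
Pot levels (distinct totals of non-folded players): 42, 60, 62, 87, 115
Layer 1-42: 42 each from A, B, C, D, E, F = 42*6 = 252 chips; eligible A, B, C, D, E, F
Layer 43-60: 18 each from A, B, C, D, F = 18*5 = 90 chips; eligible A, B, C, D, F
Layer 61-62: 2 each from A, C, D, F = 2*4 = 8 chips; eligible A, C, D, F
Layer 63-87: 25 each from A, C, D = 25*3 = 75 chips; eligible A, C, D
Layer 88-115: 28 each from C, D = 28*2 = 56 chips; eligible C, D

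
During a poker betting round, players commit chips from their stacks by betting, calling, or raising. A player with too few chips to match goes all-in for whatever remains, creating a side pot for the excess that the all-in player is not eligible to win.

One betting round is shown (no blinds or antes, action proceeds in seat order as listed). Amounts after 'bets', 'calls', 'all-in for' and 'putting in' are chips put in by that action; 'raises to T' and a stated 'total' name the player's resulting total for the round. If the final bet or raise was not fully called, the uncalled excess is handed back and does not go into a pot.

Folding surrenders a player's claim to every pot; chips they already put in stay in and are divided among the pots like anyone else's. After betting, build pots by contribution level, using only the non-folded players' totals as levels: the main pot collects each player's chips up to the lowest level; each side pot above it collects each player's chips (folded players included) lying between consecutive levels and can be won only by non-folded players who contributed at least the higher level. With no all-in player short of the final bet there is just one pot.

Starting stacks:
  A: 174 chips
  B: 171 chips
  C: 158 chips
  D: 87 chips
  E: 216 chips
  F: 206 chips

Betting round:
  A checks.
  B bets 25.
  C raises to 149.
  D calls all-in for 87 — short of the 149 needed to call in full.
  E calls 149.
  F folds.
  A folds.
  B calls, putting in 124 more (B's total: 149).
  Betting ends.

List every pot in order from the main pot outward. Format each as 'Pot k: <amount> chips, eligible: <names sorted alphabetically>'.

Pot 1: 348 chips, eligible: B, C, D, E
Pot 2: 186 chips, eligible: B, C, E

Derivation:
Contributions: B=149, C=149, D=87, E=149
Folded: A, F
Pot levels (distinct totals of non-folded players): 87, 149
Layer 1-87: 87 each from B, C, D, E = 87*4 = 348 chips; eligible B, C, D, E
Layer 88-149: 62 each from B, C, E = 62*3 = 186 chips; eligible B, C, E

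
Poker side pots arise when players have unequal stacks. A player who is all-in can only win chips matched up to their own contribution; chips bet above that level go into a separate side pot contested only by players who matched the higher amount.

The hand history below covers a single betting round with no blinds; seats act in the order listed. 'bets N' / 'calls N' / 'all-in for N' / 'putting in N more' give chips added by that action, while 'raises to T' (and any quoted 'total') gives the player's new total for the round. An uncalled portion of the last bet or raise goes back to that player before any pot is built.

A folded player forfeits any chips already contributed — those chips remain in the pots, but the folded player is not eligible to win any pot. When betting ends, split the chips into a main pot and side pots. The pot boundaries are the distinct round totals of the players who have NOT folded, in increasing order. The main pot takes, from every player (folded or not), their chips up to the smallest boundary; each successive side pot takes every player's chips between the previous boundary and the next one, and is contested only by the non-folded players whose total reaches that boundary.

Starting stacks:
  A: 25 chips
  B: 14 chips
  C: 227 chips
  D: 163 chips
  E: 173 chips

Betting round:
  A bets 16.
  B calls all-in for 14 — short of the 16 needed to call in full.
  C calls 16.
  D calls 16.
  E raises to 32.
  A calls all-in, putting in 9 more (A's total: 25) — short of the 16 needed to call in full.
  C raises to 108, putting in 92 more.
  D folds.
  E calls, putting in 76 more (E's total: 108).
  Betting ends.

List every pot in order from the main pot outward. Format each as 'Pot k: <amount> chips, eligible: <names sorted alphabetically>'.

Contributions: A=25, B=14, C=108, D=16, E=108
Folded: D
Pot levels (distinct totals of non-folded players): 14, 25, 108
Layer 1-14: 14 each from A, B, C, D, E = 14*5 = 70 chips; eligible A, B, C, E
Layer 15-25: A 11 + C 11 + D 2 + E 11 = 35 chips; eligible A, C, E
Layer 26-108: 83 each from C, E = 83*2 = 166 chips; eligible C, E

Pot 1: 70 chips, eligible: A, B, C, E
Pot 2: 35 chips, eligible: A, C, E
Pot 3: 166 chips, eligible: C, E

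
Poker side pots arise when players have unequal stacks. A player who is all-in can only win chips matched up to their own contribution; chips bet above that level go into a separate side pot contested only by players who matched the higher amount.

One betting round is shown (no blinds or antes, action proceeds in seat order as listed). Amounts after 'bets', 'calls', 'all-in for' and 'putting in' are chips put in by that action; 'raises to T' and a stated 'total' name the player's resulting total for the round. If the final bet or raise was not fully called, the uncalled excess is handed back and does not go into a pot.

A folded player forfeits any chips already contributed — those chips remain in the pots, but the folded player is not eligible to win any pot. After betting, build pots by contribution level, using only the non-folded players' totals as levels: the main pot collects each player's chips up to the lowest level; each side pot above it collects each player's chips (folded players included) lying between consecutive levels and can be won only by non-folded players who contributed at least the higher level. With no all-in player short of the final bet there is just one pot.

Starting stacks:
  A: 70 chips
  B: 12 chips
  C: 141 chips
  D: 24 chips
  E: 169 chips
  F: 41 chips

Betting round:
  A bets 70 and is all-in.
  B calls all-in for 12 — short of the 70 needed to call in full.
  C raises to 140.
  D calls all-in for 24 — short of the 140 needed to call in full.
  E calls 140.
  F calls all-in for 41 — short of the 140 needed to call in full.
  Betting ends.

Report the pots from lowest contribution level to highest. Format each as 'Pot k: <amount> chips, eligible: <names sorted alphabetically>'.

Pot 1: 72 chips, eligible: A, B, C, D, E, F
Pot 2: 60 chips, eligible: A, C, D, E, F
Pot 3: 68 chips, eligible: A, C, E, F
Pot 4: 87 chips, eligible: A, C, E
Pot 5: 140 chips, eligible: C, E

Derivation:
Contributions: A=70, B=12, C=140, D=24, E=140, F=41
Pot levels (distinct totals of non-folded players): 12, 24, 41, 70, 140
Layer 1-12: 12 each from A, B, C, D, E, F = 12*6 = 72 chips; eligible A, B, C, D, E, F
Layer 13-24: 12 each from A, C, D, E, F = 12*5 = 60 chips; eligible A, C, D, E, F
Layer 25-41: 17 each from A, C, E, F = 17*4 = 68 chips; eligible A, C, E, F
Layer 42-70: 29 each from A, C, E = 29*3 = 87 chips; eligible A, C, E
Layer 71-140: 70 each from C, E = 70*2 = 140 chips; eligible C, E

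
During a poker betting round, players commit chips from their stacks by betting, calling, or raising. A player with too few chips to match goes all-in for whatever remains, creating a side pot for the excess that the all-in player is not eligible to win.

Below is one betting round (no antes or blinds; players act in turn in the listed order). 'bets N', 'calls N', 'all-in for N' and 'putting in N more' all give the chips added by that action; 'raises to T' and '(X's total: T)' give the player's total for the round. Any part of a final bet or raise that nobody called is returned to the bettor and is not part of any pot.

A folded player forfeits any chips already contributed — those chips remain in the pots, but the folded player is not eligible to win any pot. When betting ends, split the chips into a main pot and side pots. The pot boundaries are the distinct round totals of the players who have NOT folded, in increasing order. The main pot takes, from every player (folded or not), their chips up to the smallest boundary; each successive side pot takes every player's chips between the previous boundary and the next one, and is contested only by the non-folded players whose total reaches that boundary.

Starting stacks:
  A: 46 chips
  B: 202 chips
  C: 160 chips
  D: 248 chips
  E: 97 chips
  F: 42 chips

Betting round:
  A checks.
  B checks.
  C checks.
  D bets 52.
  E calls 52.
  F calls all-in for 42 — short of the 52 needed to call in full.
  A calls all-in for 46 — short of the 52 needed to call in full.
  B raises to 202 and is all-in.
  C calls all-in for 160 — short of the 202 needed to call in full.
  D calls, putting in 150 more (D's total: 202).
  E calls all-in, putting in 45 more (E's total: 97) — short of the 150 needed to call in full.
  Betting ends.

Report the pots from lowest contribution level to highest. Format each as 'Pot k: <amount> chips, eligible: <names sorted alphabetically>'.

Pot 1: 252 chips, eligible: A, B, C, D, E, F
Pot 2: 20 chips, eligible: A, B, C, D, E
Pot 3: 204 chips, eligible: B, C, D, E
Pot 4: 189 chips, eligible: B, C, D
Pot 5: 84 chips, eligible: B, D

Derivation:
Contributions: A=46, B=202, C=160, D=202, E=97, F=42
Pot levels (distinct totals of non-folded players): 42, 46, 97, 160, 202
Layer 1-42: 42 each from A, B, C, D, E, F = 42*6 = 252 chips; eligible A, B, C, D, E, F
Layer 43-46: 4 each from A, B, C, D, E = 4*5 = 20 chips; eligible A, B, C, D, E
Layer 47-97: 51 each from B, C, D, E = 51*4 = 204 chips; eligible B, C, D, E
Layer 98-160: 63 each from B, C, D = 63*3 = 189 chips; eligible B, C, D
Layer 161-202: 42 each from B, D = 42*2 = 84 chips; eligible B, D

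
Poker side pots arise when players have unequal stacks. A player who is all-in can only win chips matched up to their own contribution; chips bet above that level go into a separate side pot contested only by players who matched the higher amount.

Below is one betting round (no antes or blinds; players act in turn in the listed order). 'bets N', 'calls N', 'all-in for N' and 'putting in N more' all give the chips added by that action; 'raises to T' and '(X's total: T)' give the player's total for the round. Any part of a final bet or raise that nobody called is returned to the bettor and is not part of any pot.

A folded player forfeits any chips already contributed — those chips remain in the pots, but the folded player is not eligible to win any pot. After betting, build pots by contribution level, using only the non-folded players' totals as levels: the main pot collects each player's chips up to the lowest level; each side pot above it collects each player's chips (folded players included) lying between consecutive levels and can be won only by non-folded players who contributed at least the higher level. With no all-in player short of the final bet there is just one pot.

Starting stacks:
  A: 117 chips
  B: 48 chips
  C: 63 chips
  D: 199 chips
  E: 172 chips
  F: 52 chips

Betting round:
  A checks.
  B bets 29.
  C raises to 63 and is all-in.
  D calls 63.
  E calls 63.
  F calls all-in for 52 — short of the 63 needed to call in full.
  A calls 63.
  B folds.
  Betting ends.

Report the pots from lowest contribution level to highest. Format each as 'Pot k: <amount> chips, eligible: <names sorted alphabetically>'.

Pot 1: 289 chips, eligible: A, C, D, E, F
Pot 2: 44 chips, eligible: A, C, D, E

Derivation:
Contributions: A=63, B=29, C=63, D=63, E=63, F=52
Folded: B
Pot levels (distinct totals of non-folded players): 52, 63
Layer 1-52: A 52 + B 29 + C 52 + D 52 + E 52 + F 52 = 289 chips; eligible A, C, D, E, F
Layer 53-63: 11 each from A, C, D, E = 11*4 = 44 chips; eligible A, C, D, E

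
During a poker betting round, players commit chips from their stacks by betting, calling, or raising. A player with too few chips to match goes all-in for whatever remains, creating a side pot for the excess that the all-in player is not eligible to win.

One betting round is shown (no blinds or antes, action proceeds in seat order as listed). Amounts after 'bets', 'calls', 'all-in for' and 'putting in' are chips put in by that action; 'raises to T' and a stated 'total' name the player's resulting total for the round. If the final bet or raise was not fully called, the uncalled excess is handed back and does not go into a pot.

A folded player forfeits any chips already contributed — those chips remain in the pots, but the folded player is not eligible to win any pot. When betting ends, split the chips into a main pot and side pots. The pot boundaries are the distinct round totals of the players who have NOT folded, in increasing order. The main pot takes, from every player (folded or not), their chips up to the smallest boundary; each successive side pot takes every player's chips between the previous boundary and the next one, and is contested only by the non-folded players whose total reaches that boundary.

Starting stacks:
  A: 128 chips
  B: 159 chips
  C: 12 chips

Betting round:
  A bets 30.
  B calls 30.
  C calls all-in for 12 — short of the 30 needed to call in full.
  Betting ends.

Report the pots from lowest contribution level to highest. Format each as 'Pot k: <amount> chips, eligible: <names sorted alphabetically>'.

Contributions: A=30, B=30, C=12
Pot levels (distinct totals of non-folded players): 12, 30
Layer 1-12: 12 each from A, B, C = 12*3 = 36 chips; eligible A, B, C
Layer 13-30: 18 each from A, B = 18*2 = 36 chips; eligible A, B

Pot 1: 36 chips, eligible: A, B, C
Pot 2: 36 chips, eligible: A, B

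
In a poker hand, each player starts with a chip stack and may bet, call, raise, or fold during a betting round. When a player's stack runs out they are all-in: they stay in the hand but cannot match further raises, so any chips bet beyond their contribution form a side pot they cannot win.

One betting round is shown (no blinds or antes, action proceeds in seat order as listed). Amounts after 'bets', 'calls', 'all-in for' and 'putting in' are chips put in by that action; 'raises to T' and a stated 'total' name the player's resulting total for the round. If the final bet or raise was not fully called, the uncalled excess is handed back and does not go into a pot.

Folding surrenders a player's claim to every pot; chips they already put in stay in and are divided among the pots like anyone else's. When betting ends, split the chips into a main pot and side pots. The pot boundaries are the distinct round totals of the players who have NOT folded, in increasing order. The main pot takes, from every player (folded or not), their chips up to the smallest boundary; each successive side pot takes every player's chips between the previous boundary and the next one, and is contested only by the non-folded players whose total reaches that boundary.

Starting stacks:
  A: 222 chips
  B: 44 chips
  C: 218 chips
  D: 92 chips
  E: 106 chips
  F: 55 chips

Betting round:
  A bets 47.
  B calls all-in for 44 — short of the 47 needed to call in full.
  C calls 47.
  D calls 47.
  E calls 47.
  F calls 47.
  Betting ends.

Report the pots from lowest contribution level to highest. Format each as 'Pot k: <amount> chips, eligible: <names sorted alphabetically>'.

Contributions: A=47, B=44, C=47, D=47, E=47, F=47
Pot levels (distinct totals of non-folded players): 44, 47
Layer 1-44: 44 each from A, B, C, D, E, F = 44*6 = 264 chips; eligible A, B, C, D, E, F
Layer 45-47: 3 each from A, C, D, E, F = 3*5 = 15 chips; eligible A, C, D, E, F

Pot 1: 264 chips, eligible: A, B, C, D, E, F
Pot 2: 15 chips, eligible: A, C, D, E, F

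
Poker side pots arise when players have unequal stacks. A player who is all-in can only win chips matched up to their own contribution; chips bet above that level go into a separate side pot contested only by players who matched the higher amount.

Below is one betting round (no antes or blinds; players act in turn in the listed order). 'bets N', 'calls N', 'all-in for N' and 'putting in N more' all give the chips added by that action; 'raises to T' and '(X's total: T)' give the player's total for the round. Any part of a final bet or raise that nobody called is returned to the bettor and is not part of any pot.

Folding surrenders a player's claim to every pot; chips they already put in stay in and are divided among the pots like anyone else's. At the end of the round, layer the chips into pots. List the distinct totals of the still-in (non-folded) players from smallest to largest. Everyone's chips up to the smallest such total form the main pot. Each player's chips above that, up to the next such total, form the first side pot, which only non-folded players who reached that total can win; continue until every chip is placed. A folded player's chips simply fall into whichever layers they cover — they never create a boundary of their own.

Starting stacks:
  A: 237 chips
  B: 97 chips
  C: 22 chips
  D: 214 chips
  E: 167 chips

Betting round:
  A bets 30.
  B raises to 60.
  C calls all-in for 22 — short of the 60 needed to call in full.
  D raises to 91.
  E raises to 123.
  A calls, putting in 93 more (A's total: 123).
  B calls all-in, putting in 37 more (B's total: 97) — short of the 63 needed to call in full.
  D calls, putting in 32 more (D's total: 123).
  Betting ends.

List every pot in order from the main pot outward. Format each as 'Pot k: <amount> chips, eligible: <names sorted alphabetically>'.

Contributions: A=123, B=97, C=22, D=123, E=123
Pot levels (distinct totals of non-folded players): 22, 97, 123
Layer 1-22: 22 each from A, B, C, D, E = 22*5 = 110 chips; eligible A, B, C, D, E
Layer 23-97: 75 each from A, B, D, E = 75*4 = 300 chips; eligible A, B, D, E
Layer 98-123: 26 each from A, D, E = 26*3 = 78 chips; eligible A, D, E

Pot 1: 110 chips, eligible: A, B, C, D, E
Pot 2: 300 chips, eligible: A, B, D, E
Pot 3: 78 chips, eligible: A, D, E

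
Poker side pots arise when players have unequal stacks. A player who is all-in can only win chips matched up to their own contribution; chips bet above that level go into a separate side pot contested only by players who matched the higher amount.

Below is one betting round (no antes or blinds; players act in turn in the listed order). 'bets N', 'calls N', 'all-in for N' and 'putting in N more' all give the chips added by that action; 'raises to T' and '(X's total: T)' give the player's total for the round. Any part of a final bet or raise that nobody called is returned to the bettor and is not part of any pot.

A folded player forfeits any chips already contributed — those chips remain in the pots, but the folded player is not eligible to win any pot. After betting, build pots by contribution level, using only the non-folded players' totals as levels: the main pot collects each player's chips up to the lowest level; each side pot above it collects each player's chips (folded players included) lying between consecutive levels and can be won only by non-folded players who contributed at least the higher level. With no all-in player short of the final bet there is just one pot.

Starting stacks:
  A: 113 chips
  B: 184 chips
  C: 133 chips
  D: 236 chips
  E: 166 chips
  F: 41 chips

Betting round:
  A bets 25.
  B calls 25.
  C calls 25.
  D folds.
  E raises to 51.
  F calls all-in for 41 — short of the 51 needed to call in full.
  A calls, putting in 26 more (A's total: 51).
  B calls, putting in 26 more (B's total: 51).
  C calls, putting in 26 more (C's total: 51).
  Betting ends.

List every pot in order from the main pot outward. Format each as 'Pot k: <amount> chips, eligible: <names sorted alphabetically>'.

Contributions: A=51, B=51, C=51, E=51, F=41
Folded: D
Pot levels (distinct totals of non-folded players): 41, 51
Layer 1-41: 41 each from A, B, C, E, F = 41*5 = 205 chips; eligible A, B, C, E, F
Layer 42-51: 10 each from A, B, C, E = 10*4 = 40 chips; eligible A, B, C, E

Pot 1: 205 chips, eligible: A, B, C, E, F
Pot 2: 40 chips, eligible: A, B, C, E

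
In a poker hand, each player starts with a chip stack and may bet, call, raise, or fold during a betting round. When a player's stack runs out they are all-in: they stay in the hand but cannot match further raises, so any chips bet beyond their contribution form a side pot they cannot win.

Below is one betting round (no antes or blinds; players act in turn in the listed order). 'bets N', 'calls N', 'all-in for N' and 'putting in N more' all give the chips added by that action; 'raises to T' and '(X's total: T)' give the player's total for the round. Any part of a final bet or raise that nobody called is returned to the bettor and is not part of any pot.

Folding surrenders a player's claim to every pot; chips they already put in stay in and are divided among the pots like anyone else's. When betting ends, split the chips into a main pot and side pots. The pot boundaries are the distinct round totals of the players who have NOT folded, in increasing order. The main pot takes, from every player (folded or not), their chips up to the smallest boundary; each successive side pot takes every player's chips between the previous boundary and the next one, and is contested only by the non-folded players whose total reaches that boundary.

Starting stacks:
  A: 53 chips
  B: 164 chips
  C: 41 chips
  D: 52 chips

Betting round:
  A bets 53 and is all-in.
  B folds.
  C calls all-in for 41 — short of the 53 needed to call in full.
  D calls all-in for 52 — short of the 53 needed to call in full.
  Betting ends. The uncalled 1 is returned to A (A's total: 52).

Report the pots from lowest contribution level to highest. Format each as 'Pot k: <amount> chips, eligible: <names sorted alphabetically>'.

Contributions (after 1 returned to A): A=52, C=41, D=52
Folded: B
Pot levels (distinct totals of non-folded players): 41, 52
Layer 1-41: 41 each from A, C, D = 41*3 = 123 chips; eligible A, C, D
Layer 42-52: 11 each from A, D = 11*2 = 22 chips; eligible A, D

Pot 1: 123 chips, eligible: A, C, D
Pot 2: 22 chips, eligible: A, D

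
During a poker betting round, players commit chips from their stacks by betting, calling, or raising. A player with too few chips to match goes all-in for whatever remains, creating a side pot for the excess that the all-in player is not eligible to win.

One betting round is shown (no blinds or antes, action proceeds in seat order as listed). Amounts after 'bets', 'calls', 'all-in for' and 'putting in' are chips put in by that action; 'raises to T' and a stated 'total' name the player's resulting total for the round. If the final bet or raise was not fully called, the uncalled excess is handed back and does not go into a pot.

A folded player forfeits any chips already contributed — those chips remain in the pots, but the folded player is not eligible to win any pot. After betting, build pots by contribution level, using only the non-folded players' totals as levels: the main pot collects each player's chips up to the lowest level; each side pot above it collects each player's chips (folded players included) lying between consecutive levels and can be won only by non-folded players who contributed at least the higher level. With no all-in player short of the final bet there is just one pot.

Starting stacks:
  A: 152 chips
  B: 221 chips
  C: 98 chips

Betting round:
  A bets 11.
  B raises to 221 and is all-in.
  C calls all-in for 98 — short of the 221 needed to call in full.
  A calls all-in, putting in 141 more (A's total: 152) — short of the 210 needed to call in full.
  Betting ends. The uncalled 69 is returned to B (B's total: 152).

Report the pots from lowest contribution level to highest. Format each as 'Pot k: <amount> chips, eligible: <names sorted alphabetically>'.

Contributions (after 69 returned to B): A=152, B=152, C=98
Pot levels (distinct totals of non-folded players): 98, 152
Layer 1-98: 98 each from A, B, C = 98*3 = 294 chips; eligible A, B, C
Layer 99-152: 54 each from A, B = 54*2 = 108 chips; eligible A, B

Pot 1: 294 chips, eligible: A, B, C
Pot 2: 108 chips, eligible: A, B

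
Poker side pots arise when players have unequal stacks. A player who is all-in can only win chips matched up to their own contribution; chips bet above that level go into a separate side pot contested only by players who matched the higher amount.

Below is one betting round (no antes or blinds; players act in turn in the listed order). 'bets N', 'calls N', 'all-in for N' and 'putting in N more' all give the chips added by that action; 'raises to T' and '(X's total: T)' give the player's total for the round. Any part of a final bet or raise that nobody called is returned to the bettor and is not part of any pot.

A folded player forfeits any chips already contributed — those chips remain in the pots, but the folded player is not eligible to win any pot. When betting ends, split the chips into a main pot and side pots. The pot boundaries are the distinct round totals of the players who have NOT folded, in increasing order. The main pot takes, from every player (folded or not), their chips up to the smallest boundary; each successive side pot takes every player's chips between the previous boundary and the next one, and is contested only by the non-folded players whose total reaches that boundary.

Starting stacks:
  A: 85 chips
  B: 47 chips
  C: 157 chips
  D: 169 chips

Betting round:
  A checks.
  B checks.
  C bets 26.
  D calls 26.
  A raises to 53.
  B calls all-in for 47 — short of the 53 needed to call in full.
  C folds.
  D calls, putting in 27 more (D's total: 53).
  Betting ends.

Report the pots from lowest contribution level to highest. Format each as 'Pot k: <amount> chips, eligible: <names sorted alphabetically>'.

Contributions: A=53, B=47, C=26, D=53
Folded: C
Pot levels (distinct totals of non-folded players): 47, 53
Layer 1-47: A 47 + B 47 + C 26 + D 47 = 167 chips; eligible A, B, D
Layer 48-53: 6 each from A, D = 6*2 = 12 chips; eligible A, D

Pot 1: 167 chips, eligible: A, B, D
Pot 2: 12 chips, eligible: A, D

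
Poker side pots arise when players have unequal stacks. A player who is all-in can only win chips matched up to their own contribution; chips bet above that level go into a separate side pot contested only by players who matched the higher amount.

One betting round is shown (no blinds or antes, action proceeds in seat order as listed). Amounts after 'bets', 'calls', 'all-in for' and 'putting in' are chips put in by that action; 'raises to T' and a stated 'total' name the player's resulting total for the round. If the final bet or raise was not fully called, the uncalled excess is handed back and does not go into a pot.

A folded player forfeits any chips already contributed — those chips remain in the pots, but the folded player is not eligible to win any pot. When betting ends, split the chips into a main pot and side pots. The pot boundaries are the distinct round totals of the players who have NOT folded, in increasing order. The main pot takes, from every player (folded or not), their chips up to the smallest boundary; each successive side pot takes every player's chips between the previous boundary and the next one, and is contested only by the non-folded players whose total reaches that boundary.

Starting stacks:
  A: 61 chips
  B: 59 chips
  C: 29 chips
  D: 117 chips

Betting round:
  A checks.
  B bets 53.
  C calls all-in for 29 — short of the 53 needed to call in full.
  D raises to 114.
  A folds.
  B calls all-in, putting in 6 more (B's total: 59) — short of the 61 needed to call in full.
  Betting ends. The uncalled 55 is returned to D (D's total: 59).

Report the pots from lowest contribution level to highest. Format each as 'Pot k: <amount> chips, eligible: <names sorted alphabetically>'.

Contributions (after 55 returned to D): B=59, C=29, D=59
Folded: A
Pot levels (distinct totals of non-folded players): 29, 59
Layer 1-29: 29 each from B, C, D = 29*3 = 87 chips; eligible B, C, D
Layer 30-59: 30 each from B, D = 30*2 = 60 chips; eligible B, D

Pot 1: 87 chips, eligible: B, C, D
Pot 2: 60 chips, eligible: B, D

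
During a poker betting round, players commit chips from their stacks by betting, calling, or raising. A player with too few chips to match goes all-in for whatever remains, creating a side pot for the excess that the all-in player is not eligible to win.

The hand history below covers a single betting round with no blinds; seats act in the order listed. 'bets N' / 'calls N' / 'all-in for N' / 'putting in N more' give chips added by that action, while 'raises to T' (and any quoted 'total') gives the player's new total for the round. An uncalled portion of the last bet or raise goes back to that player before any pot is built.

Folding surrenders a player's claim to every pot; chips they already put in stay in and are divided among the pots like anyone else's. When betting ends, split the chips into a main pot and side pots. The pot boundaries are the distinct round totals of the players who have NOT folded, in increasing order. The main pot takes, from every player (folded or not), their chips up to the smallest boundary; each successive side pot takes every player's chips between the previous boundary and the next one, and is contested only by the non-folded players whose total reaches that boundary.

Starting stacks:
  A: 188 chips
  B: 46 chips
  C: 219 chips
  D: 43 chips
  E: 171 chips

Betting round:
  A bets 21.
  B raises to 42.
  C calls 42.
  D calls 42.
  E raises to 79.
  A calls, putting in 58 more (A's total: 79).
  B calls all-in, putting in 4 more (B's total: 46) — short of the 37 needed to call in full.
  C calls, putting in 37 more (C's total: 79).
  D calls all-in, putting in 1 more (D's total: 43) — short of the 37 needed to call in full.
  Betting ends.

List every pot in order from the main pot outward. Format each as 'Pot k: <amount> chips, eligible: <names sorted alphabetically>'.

Pot 1: 215 chips, eligible: A, B, C, D, E
Pot 2: 12 chips, eligible: A, B, C, E
Pot 3: 99 chips, eligible: A, C, E

Derivation:
Contributions: A=79, B=46, C=79, D=43, E=79
Pot levels (distinct totals of non-folded players): 43, 46, 79
Layer 1-43: 43 each from A, B, C, D, E = 43*5 = 215 chips; eligible A, B, C, D, E
Layer 44-46: 3 each from A, B, C, E = 3*4 = 12 chips; eligible A, B, C, E
Layer 47-79: 33 each from A, C, E = 33*3 = 99 chips; eligible A, C, E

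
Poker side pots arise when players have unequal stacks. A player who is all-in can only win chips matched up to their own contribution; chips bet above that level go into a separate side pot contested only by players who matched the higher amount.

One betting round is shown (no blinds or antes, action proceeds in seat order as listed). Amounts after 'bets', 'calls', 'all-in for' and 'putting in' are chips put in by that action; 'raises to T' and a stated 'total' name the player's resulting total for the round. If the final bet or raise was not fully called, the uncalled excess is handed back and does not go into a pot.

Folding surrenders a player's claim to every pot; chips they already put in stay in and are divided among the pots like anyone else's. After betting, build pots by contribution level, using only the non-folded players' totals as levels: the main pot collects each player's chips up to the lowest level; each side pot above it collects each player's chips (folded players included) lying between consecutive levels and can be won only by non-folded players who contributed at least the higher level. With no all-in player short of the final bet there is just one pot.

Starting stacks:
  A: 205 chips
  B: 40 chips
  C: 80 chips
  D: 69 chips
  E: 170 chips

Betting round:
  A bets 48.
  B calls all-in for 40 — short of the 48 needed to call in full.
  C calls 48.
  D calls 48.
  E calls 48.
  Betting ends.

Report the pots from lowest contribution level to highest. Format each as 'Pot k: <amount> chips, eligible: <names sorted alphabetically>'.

Pot 1: 200 chips, eligible: A, B, C, D, E
Pot 2: 32 chips, eligible: A, C, D, E

Derivation:
Contributions: A=48, B=40, C=48, D=48, E=48
Pot levels (distinct totals of non-folded players): 40, 48
Layer 1-40: 40 each from A, B, C, D, E = 40*5 = 200 chips; eligible A, B, C, D, E
Layer 41-48: 8 each from A, C, D, E = 8*4 = 32 chips; eligible A, C, D, E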